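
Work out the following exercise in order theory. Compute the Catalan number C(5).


C(n) = C(2n, n) / (n+1).
C(10, 5) = 252
C(5) = 252 / 6 = 42


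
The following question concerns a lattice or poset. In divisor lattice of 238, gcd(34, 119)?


Meet=gcd.
gcd(34,119)=17


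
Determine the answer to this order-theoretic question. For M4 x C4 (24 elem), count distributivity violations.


Distributive law: a ^ (b v c) = (a ^ b) v (a ^ c).
Check all 24^3 = 13824 ordered triples (a,b,c).
  e.g. a=(a1,0), b=(a2,0), c=(a3,0): lhs=(a1,0) != rhs=(0,0)
  e.g. a=(a1,0), b=(a2,0), c=(a3,1): lhs=(a1,0) != rhs=(0,0)
Total violating triples: 1536


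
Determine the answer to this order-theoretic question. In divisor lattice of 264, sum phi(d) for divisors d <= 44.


Divisors of 264 up to 44: [1, 2, 3, 4, 6, 8, 11, 12, 22, 24, 33, 44]
phi values: [1, 1, 2, 2, 2, 4, 10, 4, 10, 8, 20, 20]
Sum = 84


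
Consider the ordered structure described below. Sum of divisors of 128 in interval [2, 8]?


Interval [2,8] in divisors of 128: [2, 4, 8]
Sum = 14


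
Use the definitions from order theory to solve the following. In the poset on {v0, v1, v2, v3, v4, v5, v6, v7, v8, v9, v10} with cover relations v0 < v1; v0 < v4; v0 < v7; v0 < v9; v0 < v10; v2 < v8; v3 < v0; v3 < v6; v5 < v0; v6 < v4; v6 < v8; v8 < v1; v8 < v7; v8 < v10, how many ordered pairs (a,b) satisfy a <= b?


The order relation is {(a,b) : a <= b}, reflexive so it includes (a,a).
Examples: (v0,v0), (v0,v1), (v0,v10), (v0,v4), (v0,v7), ...
Total ordered pairs: 42


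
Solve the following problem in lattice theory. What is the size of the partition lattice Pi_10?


B(n) = number of set partitions of an n-element set.
B(n) satisfies the recurrence: B(n+1) = sum_k C(n,k)*B(k).
B(10) = 115975


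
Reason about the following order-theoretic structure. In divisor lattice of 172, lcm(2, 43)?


Join=lcm.
gcd(2,43)=1
lcm=86


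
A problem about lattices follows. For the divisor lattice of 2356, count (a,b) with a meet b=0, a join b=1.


Complement pair (a,b): a meet b = bottom, a join b = top.
Here: gcd(a,b)=1 and lcm(a,b)=2356, i.e. a*b=2356 with a,b coprime.
Pairs found: (1,2356), (4,589), (19,124), (31,76), ... (4 more)
Total ordered pairs: 8


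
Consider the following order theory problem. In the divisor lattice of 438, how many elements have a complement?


An element a is complemented if some b has a meet b = bottom, a join b = top.
a is complemented iff gcd(a, n/a)=1, i.e. a is a unitary divisor of 438.
Complemented elements: 1, 2, 3, 6, 73, 146, ... (2 more)
Count: 8


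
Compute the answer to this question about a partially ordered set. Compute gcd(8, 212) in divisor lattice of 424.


In a divisor lattice, meet = gcd (greatest common divisor).
By Euclidean algorithm or factoring: gcd(8,212) = 4


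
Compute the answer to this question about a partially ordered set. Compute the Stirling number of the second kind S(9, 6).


S(n,k) = k*S(n-1,k) + S(n-1,k-1).
S(8,6) = 266, S(8,5) = 1050
S(9,6) = 6*266 + 1050 = 1596 + 1050
S(9,6) = 2646


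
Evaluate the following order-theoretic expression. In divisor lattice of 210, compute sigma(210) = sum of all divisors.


sigma(n) = sum of divisors.
Divisors of 210: [1, 2, 3, 5, 6, 7, 10, 14, 15, 21, 30, 35, 42, 70, 105, 210]
Sum = 576


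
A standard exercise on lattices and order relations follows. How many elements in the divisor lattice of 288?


Divisors of 288: [1, 2, 3, 4, 6, 8, 9, 12, 16, 18, 24, 32, 36, 48, 72, 96, 144, 288]
Count: 18


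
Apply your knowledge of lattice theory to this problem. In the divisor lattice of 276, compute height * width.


Height = length of longest chain minus 1; width = size of largest antichain.
A maximum chain: 1 | 23 | 69 | 138 | 276  (height 4).
A maximum antichain: {4, 6, 46, 69}  (width 4).
Product = 4 * 4 = 16


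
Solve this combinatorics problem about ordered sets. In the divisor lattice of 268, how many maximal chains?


A maximal chain goes from the minimum element to a maximal element via cover relations.
Counting all min-to-max paths in the cover graph.
Total maximal chains: 3


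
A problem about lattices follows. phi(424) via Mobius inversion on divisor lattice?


phi(n) = n * prod_{p|n} (1 - 1/p).
Prime divisors of 424: [2, 53]
phi(424) = 424 * (1 - 1/2) * (1 - 1/53)
phi(424) = 208


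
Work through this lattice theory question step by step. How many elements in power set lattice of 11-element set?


Power set = 2^n.
2^11 = 2048


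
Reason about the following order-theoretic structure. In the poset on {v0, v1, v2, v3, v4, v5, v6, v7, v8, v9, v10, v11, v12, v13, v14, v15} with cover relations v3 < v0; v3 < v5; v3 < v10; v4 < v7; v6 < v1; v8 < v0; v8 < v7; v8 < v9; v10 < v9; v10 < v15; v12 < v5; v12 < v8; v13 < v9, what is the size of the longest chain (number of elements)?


A chain is a totally ordered subset; we count the number of elements in a maximum chain.
Compute, for each element x, the size of the longest chain ending at x:
  v2: 1
  v3: 1
  v4: 1
  v6: 1
  v11: 1
  v12: 1
  ...
A maximum chain: v12 < v8 < v0
Number of elements in the longest chain: 3


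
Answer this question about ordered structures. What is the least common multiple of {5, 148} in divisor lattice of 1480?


In a divisor lattice, join = lcm (least common multiple).
Compute lcm iteratively: start with first element, then lcm(current, next).
Elements: [5, 148]
lcm(5,148) = 740
Final lcm = 740


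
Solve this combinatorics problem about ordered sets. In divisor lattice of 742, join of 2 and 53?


In a divisor lattice, join = lcm (least common multiple).
gcd(2,53) = 1
lcm(2,53) = 2*53/gcd = 106/1 = 106


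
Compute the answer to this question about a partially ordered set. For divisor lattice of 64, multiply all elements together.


Divisors of 64: [1, 2, 4, 8, 16, 32, 64]
Product = n^(d(n)/2) = 64^(7/2)
Product = 2097152


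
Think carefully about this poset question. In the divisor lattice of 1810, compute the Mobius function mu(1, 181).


In a divisor lattice, mu(a,b) = mu(b/a) where mu is the classical Mobius function.
b/a = 181/1 = 181
Prime factorization of 181: primes [181]
181 is squarefree with 1 prime factor(s), so mu(181) = (-1)^1 = -1


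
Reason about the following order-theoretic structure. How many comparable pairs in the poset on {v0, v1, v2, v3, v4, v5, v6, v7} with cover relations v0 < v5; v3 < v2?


A comparable pair {a,b} has a < b or b < a in the order.
Count unordered pairs where one element is strictly below the other.
Examples: {v0,v5}, {v2,v3}
Total comparable pairs: 2


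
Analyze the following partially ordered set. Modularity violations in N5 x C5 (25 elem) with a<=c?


Modular law: if a <= c then a v (b ^ c) = (a v b) ^ c.
Check all triples (a,b,c) with a <= c among 25 elements.
  e.g. a=(a,0), b=(c,0), c=(b,0): lhs=(a,0) != rhs=(b,0)
  e.g. a=(a,0), b=(c,1), c=(b,0): lhs=(a,0) != rhs=(b,0)
Total violating triples: 75


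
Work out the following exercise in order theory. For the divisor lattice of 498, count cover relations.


A cover relation a -< b holds when a < b with no c strictly between.
Cover relations:
  1 -< 2
  1 -< 3
  1 -< 83
  2 -< 6
  2 -< 166
  3 -< 6
  3 -< 249
  6 -< 498
  ...4 more
Total: 12


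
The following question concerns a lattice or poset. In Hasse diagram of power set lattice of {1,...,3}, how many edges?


A cover relation a -< b holds when a < b with no c strictly between.
Cover relations:
  {} -< {1}
  {} -< {2}
  {} -< {3}
  {1} -< {1,2}
  {1} -< {1,3}
  {2} -< {1,2}
  {2} -< {2,3}
  {3} -< {1,3}
  ...4 more
Total: 12


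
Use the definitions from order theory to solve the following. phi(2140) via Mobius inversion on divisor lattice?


phi(n) = n * prod_{p|n} (1 - 1/p).
Prime divisors of 2140: [2, 5, 107]
phi(2140) = 2140 * (1 - 1/2) * (1 - 1/5) * (1 - 1/107)
phi(2140) = 848


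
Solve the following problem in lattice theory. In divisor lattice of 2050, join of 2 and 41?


In a divisor lattice, join = lcm (least common multiple).
gcd(2,41) = 1
lcm(2,41) = 2*41/gcd = 82/1 = 82


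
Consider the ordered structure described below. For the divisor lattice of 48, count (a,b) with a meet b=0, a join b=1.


Complement pair (a,b): a meet b = bottom, a join b = top.
Here: gcd(a,b)=1 and lcm(a,b)=48, i.e. a*b=48 with a,b coprime.
Pairs found: (1,48), (3,16), (16,3), (48,1)
Total ordered pairs: 4


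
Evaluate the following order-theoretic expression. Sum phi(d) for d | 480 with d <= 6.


Divisors of 480 up to 6: [1, 2, 3, 4, 5, 6]
phi values: [1, 1, 2, 2, 4, 2]
Sum = 12


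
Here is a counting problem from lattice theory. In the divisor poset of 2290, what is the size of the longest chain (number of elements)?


A chain is a totally ordered subset; we count the number of elements in a maximum chain.
Compute, for each element x, the size of the longest chain ending at x:
  1: 1
  2: 2
  5: 2
  229: 2
  10: 3
  458: 3
  ...
A maximum chain: 1 < 2 < 10 < 2290
Number of elements in the longest chain: 4


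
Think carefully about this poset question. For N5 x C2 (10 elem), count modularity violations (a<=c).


Modular law: if a <= c then a v (b ^ c) = (a v b) ^ c.
Check all triples (a,b,c) with a <= c among 10 elements.
  e.g. a=(a,0), b=(c,0), c=(b,0): lhs=(a,0) != rhs=(b,0)
  e.g. a=(a,0), b=(c,1), c=(b,0): lhs=(a,0) != rhs=(b,0)
Total violating triples: 6


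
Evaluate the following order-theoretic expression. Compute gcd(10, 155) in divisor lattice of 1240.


In a divisor lattice, meet = gcd (greatest common divisor).
By Euclidean algorithm or factoring: gcd(10,155) = 5


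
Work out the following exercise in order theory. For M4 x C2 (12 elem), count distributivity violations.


Distributive law: a ^ (b v c) = (a ^ b) v (a ^ c).
Check all 12^3 = 1728 ordered triples (a,b,c).
  e.g. a=(a1,0), b=(a2,0), c=(a3,0): lhs=(a1,0) != rhs=(0,0)
  e.g. a=(a1,0), b=(a2,0), c=(a3,1): lhs=(a1,0) != rhs=(0,0)
Total violating triples: 192


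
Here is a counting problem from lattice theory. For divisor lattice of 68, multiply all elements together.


Divisors of 68: [1, 2, 4, 17, 34, 68]
Product = n^(d(n)/2) = 68^(6/2)
Product = 314432


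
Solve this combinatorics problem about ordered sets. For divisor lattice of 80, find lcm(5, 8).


In a divisor lattice, join = lcm (least common multiple).
Compute lcm iteratively: start with first element, then lcm(current, next).
Elements: [5, 8]
lcm(5,8) = 40
Final lcm = 40


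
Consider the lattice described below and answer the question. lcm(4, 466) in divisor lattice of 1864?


Join=lcm.
gcd(4,466)=2
lcm=932


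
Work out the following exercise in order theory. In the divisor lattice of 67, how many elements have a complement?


An element a is complemented if some b has a meet b = bottom, a join b = top.
a is complemented iff gcd(a, n/a)=1, i.e. a is a unitary divisor of 67.
Complemented elements: 1, 67
Count: 2


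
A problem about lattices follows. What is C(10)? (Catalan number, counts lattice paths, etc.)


C(n) = C(2n, n) / (n+1).
C(20, 10) = 184756
C(10) = 184756 / 11 = 16796


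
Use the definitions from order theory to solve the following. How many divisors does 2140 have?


Divisors of 2140: [1, 2, 4, 5, 10, 20, 107, 214, 428, 535, 1070, 2140]
Count: 12


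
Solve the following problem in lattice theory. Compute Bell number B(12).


B(n) = number of set partitions of an n-element set.
B(n) satisfies the recurrence: B(n+1) = sum_k C(n,k)*B(k).
B(12) = 4213597


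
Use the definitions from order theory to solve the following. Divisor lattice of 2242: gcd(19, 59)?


Meet=gcd.
gcd(19,59)=1


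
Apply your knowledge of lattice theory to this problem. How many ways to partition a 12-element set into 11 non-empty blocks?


S(n,k) = k*S(n-1,k) + S(n-1,k-1).
S(11,11) = 1, S(11,10) = 55
S(12,11) = 11*1 + 55 = 11 + 55
S(12,11) = 66


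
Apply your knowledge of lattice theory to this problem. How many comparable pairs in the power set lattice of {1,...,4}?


A comparable pair {a,b} has a < b or b < a in the order.
Count unordered pairs where one element is strictly below the other.
Examples: {{},{1}}, {{},{2}}, {{},{3}}, {{},{4}}, ...
Total comparable pairs: 65


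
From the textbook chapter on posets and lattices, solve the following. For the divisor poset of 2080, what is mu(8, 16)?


In a divisor lattice, mu(a,b) = mu(b/a) where mu is the classical Mobius function.
b/a = 16/8 = 2
Prime factorization of 2: primes [2]
2 is squarefree with 1 prime factor(s), so mu(2) = (-1)^1 = -1


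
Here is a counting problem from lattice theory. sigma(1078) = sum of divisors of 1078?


sigma(n) = sum of divisors.
Divisors of 1078: [1, 2, 7, 11, 14, 22, 49, 77, 98, 154, 539, 1078]
Sum = 2052


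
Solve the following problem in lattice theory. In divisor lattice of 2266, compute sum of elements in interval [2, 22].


Interval [2,22] in divisors of 2266: [2, 22]
Sum = 24


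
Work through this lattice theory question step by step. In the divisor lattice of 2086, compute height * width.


Height = length of longest chain minus 1; width = size of largest antichain.
A maximum chain: 1 | 149 | 1043 | 2086  (height 3).
A maximum antichain: {2, 7, 149}  (width 3).
Product = 3 * 3 = 9


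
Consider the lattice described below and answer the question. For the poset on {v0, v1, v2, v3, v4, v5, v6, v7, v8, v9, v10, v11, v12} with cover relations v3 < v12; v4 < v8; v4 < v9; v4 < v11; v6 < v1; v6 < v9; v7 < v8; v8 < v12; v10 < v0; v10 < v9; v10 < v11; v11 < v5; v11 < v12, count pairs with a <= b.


The order relation is {(a,b) : a <= b}, reflexive so it includes (a,a).
Examples: (v0,v0), (v1,v1), (v10,v0), (v10,v10), (v10,v11), ...
Total ordered pairs: 31


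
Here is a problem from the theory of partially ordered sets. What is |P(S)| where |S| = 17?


Power set = 2^n.
2^17 = 131072


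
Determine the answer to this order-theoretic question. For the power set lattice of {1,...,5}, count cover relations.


A cover relation a -< b holds when a < b with no c strictly between.
Cover relations:
  {} -< {1}
  {} -< {2}
  {} -< {3}
  {} -< {4}
  {} -< {5}
  {1} -< {1,2}
  {1} -< {1,3}
  {1} -< {1,4}
  ...72 more
Total: 80


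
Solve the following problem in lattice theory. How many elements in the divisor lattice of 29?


Divisors of 29: [1, 29]
Count: 2


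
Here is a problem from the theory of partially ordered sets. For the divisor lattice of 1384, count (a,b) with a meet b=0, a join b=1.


Complement pair (a,b): a meet b = bottom, a join b = top.
Here: gcd(a,b)=1 and lcm(a,b)=1384, i.e. a*b=1384 with a,b coprime.
Pairs found: (1,1384), (8,173), (173,8), (1384,1)
Total ordered pairs: 4


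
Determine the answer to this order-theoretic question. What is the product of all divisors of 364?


Divisors of 364: [1, 2, 4, 7, 13, 14, 26, 28, 52, 91, 182, 364]
Product = n^(d(n)/2) = 364^(12/2)
Product = 2325992456359936


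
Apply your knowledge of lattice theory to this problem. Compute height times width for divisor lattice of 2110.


Height = length of longest chain minus 1; width = size of largest antichain.
A maximum chain: 1 | 211 | 1055 | 2110  (height 3).
A maximum antichain: {2, 5, 211}  (width 3).
Product = 3 * 3 = 9


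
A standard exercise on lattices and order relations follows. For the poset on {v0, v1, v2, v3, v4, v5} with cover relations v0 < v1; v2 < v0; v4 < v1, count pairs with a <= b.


The order relation is {(a,b) : a <= b}, reflexive so it includes (a,a).
Examples: (v0,v0), (v0,v1), (v1,v1), (v2,v0), (v2,v1), ...
Total ordered pairs: 10


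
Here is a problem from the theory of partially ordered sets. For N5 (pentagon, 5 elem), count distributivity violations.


Distributive law: a ^ (b v c) = (a ^ b) v (a ^ c).
Check all 5^3 = 125 ordered triples (a,b,c).
  e.g. a=b, b=a, c=c: lhs=b != rhs=a
  e.g. a=b, b=c, c=a: lhs=b != rhs=a
Total violating triples: 2


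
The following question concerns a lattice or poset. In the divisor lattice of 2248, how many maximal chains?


A maximal chain goes from the minimum element to a maximal element via cover relations.
Counting all min-to-max paths in the cover graph.
Total maximal chains: 4


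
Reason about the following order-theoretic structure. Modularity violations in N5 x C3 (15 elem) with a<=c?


Modular law: if a <= c then a v (b ^ c) = (a v b) ^ c.
Check all triples (a,b,c) with a <= c among 15 elements.
  e.g. a=(a,0), b=(c,0), c=(b,0): lhs=(a,0) != rhs=(b,0)
  e.g. a=(a,0), b=(c,1), c=(b,0): lhs=(a,0) != rhs=(b,0)
Total violating triples: 18


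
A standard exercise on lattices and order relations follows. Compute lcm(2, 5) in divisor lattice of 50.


In a divisor lattice, join = lcm (least common multiple).
gcd(2,5) = 1
lcm(2,5) = 2*5/gcd = 10/1 = 10


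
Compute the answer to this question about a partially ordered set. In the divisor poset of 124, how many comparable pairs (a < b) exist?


A comparable pair {a,b} has a < b or b < a in the order.
Count unordered pairs where one element is strictly below the other.
Examples: {1,2}, {1,4}, {1,31}, {1,62}, ...
Total comparable pairs: 12


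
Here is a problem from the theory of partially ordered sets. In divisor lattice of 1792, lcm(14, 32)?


Join=lcm.
gcd(14,32)=2
lcm=224


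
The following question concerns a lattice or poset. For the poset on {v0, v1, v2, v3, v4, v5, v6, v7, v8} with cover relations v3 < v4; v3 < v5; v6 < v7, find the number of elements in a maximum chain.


A chain is a totally ordered subset; we count the number of elements in a maximum chain.
Compute, for each element x, the size of the longest chain ending at x:
  v0: 1
  v1: 1
  v2: 1
  v3: 1
  v6: 1
  v8: 1
  ...
A maximum chain: v3 < v4
Number of elements in the longest chain: 2


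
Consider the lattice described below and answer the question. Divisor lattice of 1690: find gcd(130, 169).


In a divisor lattice, meet = gcd (greatest common divisor).
By Euclidean algorithm or factoring: gcd(130,169) = 13


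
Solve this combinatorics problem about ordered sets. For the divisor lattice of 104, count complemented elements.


An element a is complemented if some b has a meet b = bottom, a join b = top.
a is complemented iff gcd(a, n/a)=1, i.e. a is a unitary divisor of 104.
Complemented elements: 1, 8, 13, 104
Count: 4


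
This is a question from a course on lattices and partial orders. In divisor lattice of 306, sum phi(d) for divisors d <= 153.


Divisors of 306 up to 153: [1, 2, 3, 6, 9, 17, 18, 34, 51, 102, 153]
phi values: [1, 1, 2, 2, 6, 16, 6, 16, 32, 32, 96]
Sum = 210


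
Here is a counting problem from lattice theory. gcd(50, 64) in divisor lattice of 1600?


Meet=gcd.
gcd(50,64)=2


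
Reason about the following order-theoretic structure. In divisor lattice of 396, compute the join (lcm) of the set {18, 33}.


In a divisor lattice, join = lcm (least common multiple).
Compute lcm iteratively: start with first element, then lcm(current, next).
Elements: [18, 33]
lcm(18,33) = 198
Final lcm = 198


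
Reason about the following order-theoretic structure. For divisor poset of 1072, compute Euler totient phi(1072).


phi(n) = n * prod_{p|n} (1 - 1/p).
Prime divisors of 1072: [2, 67]
phi(1072) = 1072 * (1 - 1/2) * (1 - 1/67)
phi(1072) = 528


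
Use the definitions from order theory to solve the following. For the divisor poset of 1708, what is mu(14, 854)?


In a divisor lattice, mu(a,b) = mu(b/a) where mu is the classical Mobius function.
b/a = 854/14 = 61
Prime factorization of 61: primes [61]
61 is squarefree with 1 prime factor(s), so mu(61) = (-1)^1 = -1


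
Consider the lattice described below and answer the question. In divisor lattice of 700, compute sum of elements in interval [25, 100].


Interval [25,100] in divisors of 700: [25, 50, 100]
Sum = 175


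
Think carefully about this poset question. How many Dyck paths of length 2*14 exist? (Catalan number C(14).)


C(n) = C(2n, n) / (n+1).
C(28, 14) = 40116600
C(14) = 40116600 / 15 = 2674440


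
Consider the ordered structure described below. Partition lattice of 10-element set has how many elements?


B(n) = number of set partitions of an n-element set.
B(n) satisfies the recurrence: B(n+1) = sum_k C(n,k)*B(k).
B(10) = 115975


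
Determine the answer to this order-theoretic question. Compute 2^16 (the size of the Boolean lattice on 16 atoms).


Power set = 2^n.
2^16 = 65536


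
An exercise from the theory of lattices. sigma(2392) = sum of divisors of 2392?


sigma(n) = sum of divisors.
Divisors of 2392: [1, 2, 4, 8, 13, 23, 26, 46, 52, 92, 104, 184, 299, 598, 1196, 2392]
Sum = 5040


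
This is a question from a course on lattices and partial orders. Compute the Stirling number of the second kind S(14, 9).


S(n,k) = k*S(n-1,k) + S(n-1,k-1).
S(13,9) = 359502, S(13,8) = 1899612
S(14,9) = 9*359502 + 1899612 = 3235518 + 1899612
S(14,9) = 5135130


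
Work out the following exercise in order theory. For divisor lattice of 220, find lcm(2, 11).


In a divisor lattice, join = lcm (least common multiple).
Compute lcm iteratively: start with first element, then lcm(current, next).
Elements: [2, 11]
lcm(2,11) = 22
Final lcm = 22


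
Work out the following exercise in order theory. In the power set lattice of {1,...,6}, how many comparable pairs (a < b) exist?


A comparable pair {a,b} has a < b or b < a in the order.
Count unordered pairs where one element is strictly below the other.
Examples: {{},{1}}, {{},{2}}, {{},{3}}, {{},{4}}, ...
Total comparable pairs: 665


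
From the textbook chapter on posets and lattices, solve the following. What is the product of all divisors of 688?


Divisors of 688: [1, 2, 4, 8, 16, 43, 86, 172, 344, 688]
Product = n^(d(n)/2) = 688^(10/2)
Product = 154149525127168


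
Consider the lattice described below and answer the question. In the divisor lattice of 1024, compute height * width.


Height = length of longest chain minus 1; width = size of largest antichain.
A maximum chain: 1 | 2 | 4 | 8 | 16 | 32 | 64 | 128 | 256 | 512 | 1024  (height 10).
A maximum antichain: {1}  (width 1).
Product = 10 * 1 = 10


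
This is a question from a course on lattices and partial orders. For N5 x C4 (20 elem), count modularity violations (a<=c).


Modular law: if a <= c then a v (b ^ c) = (a v b) ^ c.
Check all triples (a,b,c) with a <= c among 20 elements.
  e.g. a=(a,0), b=(c,0), c=(b,0): lhs=(a,0) != rhs=(b,0)
  e.g. a=(a,0), b=(c,1), c=(b,0): lhs=(a,0) != rhs=(b,0)
Total violating triples: 40


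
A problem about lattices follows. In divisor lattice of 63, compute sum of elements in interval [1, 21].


Interval [1,21] in divisors of 63: [1, 3, 7, 21]
Sum = 32


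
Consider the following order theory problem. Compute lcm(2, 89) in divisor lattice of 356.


In a divisor lattice, join = lcm (least common multiple).
gcd(2,89) = 1
lcm(2,89) = 2*89/gcd = 178/1 = 178


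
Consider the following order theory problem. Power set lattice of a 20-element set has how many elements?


Power set = 2^n.
2^20 = 1048576


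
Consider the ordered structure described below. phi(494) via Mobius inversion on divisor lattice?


phi(n) = n * prod_{p|n} (1 - 1/p).
Prime divisors of 494: [2, 13, 19]
phi(494) = 494 * (1 - 1/2) * (1 - 1/13) * (1 - 1/19)
phi(494) = 216


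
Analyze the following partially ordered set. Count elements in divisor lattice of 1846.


Divisors of 1846: [1, 2, 13, 26, 71, 142, 923, 1846]
Count: 8


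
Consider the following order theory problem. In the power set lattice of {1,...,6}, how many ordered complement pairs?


Complement pair (a,b): a meet b = bottom, a join b = top.
Here: A intersect B = {} and A union B = {1,...,6}.
Pairs found: ({},{1,2,3,4,5,6}), ({1},{2,3,4,5,6}), ({2},{1,3,4,5,6}), ({3},{1,2,4,5,6}), ... (60 more)
Total ordered pairs: 64


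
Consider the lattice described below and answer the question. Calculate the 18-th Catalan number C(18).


C(n) = C(2n, n) / (n+1).
C(36, 18) = 9075135300
C(18) = 9075135300 / 19 = 477638700


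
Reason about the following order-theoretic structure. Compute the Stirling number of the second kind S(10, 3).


S(n,k) = k*S(n-1,k) + S(n-1,k-1).
S(9,3) = 3025, S(9,2) = 255
S(10,3) = 3*3025 + 255 = 9075 + 255
S(10,3) = 9330


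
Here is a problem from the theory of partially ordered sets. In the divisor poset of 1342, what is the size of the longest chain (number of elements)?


A chain is a totally ordered subset; we count the number of elements in a maximum chain.
Compute, for each element x, the size of the longest chain ending at x:
  1: 1
  2: 2
  11: 2
  61: 2
  22: 3
  122: 3
  ...
A maximum chain: 1 < 2 < 22 < 1342
Number of elements in the longest chain: 4


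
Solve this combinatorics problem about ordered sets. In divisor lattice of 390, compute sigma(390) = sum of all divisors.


sigma(n) = sum of divisors.
Divisors of 390: [1, 2, 3, 5, 6, 10, 13, 15, 26, 30, 39, 65, 78, 130, 195, 390]
Sum = 1008


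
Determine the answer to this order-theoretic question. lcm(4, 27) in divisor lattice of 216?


Join=lcm.
gcd(4,27)=1
lcm=108


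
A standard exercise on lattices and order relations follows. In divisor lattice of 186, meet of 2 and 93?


In a divisor lattice, meet = gcd (greatest common divisor).
By Euclidean algorithm or factoring: gcd(2,93) = 1


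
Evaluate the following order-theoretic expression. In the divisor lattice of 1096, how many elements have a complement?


An element a is complemented if some b has a meet b = bottom, a join b = top.
a is complemented iff gcd(a, n/a)=1, i.e. a is a unitary divisor of 1096.
Complemented elements: 1, 8, 137, 1096
Count: 4


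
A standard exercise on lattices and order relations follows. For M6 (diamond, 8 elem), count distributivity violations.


Distributive law: a ^ (b v c) = (a ^ b) v (a ^ c).
Check all 8^3 = 512 ordered triples (a,b,c).
  e.g. a=a1, b=a2, c=a3: lhs=a1 != rhs=0
  e.g. a=a1, b=a2, c=a4: lhs=a1 != rhs=0
Total violating triples: 120


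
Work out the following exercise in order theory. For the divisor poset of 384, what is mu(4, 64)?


In a divisor lattice, mu(a,b) = mu(b/a) where mu is the classical Mobius function.
b/a = 64/4 = 16
Prime factorization of 16: primes [2]
16 is not squarefree, so mu(16) = 0


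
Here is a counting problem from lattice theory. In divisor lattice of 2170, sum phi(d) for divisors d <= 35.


Divisors of 2170 up to 35: [1, 2, 5, 7, 10, 14, 31, 35]
phi values: [1, 1, 4, 6, 4, 6, 30, 24]
Sum = 76


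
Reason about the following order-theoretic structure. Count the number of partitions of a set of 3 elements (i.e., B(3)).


B(n) = number of set partitions of an n-element set.
B(n) satisfies the recurrence: B(n+1) = sum_k C(n,k)*B(k).
B(3) = 5


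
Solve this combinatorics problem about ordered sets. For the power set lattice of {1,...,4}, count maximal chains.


A maximal chain goes from the minimum element to a maximal element via cover relations.
Counting all min-to-max paths in the cover graph.
Total maximal chains: 24


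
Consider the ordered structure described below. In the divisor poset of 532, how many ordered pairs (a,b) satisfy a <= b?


The order relation is {(a,b) : a <= b}, reflexive so it includes (a,a).
Examples: (1,1), (1,133), (1,14), (1,19), (1,2), ...
Total ordered pairs: 54


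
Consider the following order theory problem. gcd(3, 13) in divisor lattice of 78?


Meet=gcd.
gcd(3,13)=1


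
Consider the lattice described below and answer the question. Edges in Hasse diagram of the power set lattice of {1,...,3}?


A cover relation a -< b holds when a < b with no c strictly between.
Cover relations:
  {} -< {1}
  {} -< {2}
  {} -< {3}
  {1} -< {1,2}
  {1} -< {1,3}
  {2} -< {1,2}
  {2} -< {2,3}
  {3} -< {1,3}
  ...4 more
Total: 12


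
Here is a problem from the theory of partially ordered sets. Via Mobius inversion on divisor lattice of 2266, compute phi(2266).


phi(n) = n * prod_{p|n} (1 - 1/p).
Prime divisors of 2266: [2, 11, 103]
phi(2266) = 2266 * (1 - 1/2) * (1 - 1/11) * (1 - 1/103)
phi(2266) = 1020


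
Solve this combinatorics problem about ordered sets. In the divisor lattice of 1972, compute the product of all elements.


Divisors of 1972: [1, 2, 4, 17, 29, 34, 58, 68, 116, 493, 986, 1972]
Product = n^(d(n)/2) = 1972^(12/2)
Product = 58808684353317474304


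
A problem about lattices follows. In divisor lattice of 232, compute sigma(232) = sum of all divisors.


sigma(n) = sum of divisors.
Divisors of 232: [1, 2, 4, 8, 29, 58, 116, 232]
Sum = 450


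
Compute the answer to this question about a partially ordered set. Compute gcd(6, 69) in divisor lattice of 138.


In a divisor lattice, meet = gcd (greatest common divisor).
By Euclidean algorithm or factoring: gcd(6,69) = 3


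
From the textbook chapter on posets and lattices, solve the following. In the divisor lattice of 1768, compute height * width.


Height = length of longest chain minus 1; width = size of largest antichain.
A maximum chain: 1 | 17 | 221 | 442 | 884 | 1768  (height 5).
A maximum antichain: {4, 26, 34, 221}  (width 4).
Product = 5 * 4 = 20


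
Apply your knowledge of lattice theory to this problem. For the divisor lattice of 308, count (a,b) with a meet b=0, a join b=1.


Complement pair (a,b): a meet b = bottom, a join b = top.
Here: gcd(a,b)=1 and lcm(a,b)=308, i.e. a*b=308 with a,b coprime.
Pairs found: (1,308), (4,77), (7,44), (11,28), ... (4 more)
Total ordered pairs: 8


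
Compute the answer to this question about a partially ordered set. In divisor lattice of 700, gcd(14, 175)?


Meet=gcd.
gcd(14,175)=7


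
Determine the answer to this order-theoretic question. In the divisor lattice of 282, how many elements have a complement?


An element a is complemented if some b has a meet b = bottom, a join b = top.
a is complemented iff gcd(a, n/a)=1, i.e. a is a unitary divisor of 282.
Complemented elements: 1, 2, 3, 6, 47, 94, ... (2 more)
Count: 8


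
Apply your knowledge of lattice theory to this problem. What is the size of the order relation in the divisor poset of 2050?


The order relation is {(a,b) : a <= b}, reflexive so it includes (a,a).
Examples: (1,1), (1,10), (1,1025), (1,2), (1,205), ...
Total ordered pairs: 54


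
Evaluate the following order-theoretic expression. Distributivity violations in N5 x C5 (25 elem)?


Distributive law: a ^ (b v c) = (a ^ b) v (a ^ c).
Check all 25^3 = 15625 ordered triples (a,b,c).
  e.g. a=(b,0), b=(a,0), c=(c,0): lhs=(b,0) != rhs=(a,0)
  e.g. a=(b,0), b=(a,0), c=(c,1): lhs=(b,0) != rhs=(a,0)
Total violating triples: 250


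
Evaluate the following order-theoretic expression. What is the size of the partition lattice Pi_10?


B(n) = number of set partitions of an n-element set.
B(n) satisfies the recurrence: B(n+1) = sum_k C(n,k)*B(k).
B(10) = 115975


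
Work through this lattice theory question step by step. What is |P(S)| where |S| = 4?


Power set = 2^n.
2^4 = 16


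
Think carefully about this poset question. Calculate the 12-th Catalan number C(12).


C(n) = C(2n, n) / (n+1).
C(24, 12) = 2704156
C(12) = 2704156 / 13 = 208012


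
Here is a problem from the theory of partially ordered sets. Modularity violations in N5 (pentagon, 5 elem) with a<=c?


Modular law: if a <= c then a v (b ^ c) = (a v b) ^ c.
Check all triples (a,b,c) with a <= c among 5 elements.
  e.g. a=a, b=c, c=b: lhs=a != rhs=b
Total violating triples: 1


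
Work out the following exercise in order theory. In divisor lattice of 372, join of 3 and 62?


In a divisor lattice, join = lcm (least common multiple).
gcd(3,62) = 1
lcm(3,62) = 3*62/gcd = 186/1 = 186


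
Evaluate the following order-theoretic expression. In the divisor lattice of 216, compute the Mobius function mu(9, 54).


In a divisor lattice, mu(a,b) = mu(b/a) where mu is the classical Mobius function.
b/a = 54/9 = 6
Prime factorization of 6: primes [2, 3]
6 is squarefree with 2 prime factor(s), so mu(6) = (-1)^2 = 1


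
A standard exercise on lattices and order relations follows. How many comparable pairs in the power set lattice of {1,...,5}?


A comparable pair {a,b} has a < b or b < a in the order.
Count unordered pairs where one element is strictly below the other.
Examples: {{},{1}}, {{},{2}}, {{},{3}}, {{},{4}}, ...
Total comparable pairs: 211


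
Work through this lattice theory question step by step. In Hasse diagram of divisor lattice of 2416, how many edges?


A cover relation a -< b holds when a < b with no c strictly between.
Cover relations:
  1 -< 2
  1 -< 151
  2 -< 4
  2 -< 302
  4 -< 8
  4 -< 604
  8 -< 16
  8 -< 1208
  ...5 more
Total: 13


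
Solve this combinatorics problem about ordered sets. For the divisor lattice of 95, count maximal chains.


A maximal chain goes from the minimum element to a maximal element via cover relations.
Counting all min-to-max paths in the cover graph.
Total maximal chains: 2


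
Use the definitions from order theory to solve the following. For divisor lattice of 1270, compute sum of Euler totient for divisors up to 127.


Divisors of 1270 up to 127: [1, 2, 5, 10, 127]
phi values: [1, 1, 4, 4, 126]
Sum = 136


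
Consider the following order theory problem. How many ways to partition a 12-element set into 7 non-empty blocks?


S(n,k) = k*S(n-1,k) + S(n-1,k-1).
S(11,7) = 63987, S(11,6) = 179487
S(12,7) = 7*63987 + 179487 = 447909 + 179487
S(12,7) = 627396


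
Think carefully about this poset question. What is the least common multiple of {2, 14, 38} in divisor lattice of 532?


In a divisor lattice, join = lcm (least common multiple).
Compute lcm iteratively: start with first element, then lcm(current, next).
Elements: [2, 14, 38]
lcm(2,14) = 14
lcm(14,38) = 266
Final lcm = 266


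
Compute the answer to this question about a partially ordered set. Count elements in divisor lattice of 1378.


Divisors of 1378: [1, 2, 13, 26, 53, 106, 689, 1378]
Count: 8


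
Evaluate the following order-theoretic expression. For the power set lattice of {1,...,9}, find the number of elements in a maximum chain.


A chain is a totally ordered subset; we count the number of elements in a maximum chain.
Compute, for each element x, the size of the longest chain ending at x:
  {}: 1
  {1}: 2
  {2}: 2
  {3}: 2
  {4}: 2
  {5}: 2
  ...
A maximum chain: {} < {1} < {1,2} < {1,2,3} < {1,2,3,4} < {1,2,3,4,5} < {1,2,3,4,5,6} < {1,2,3,4,5,6,7} < {1,2,3,4,5,6,7,8} < {1,2,3,4,5,6,7,8,9}
Number of elements in the longest chain: 10


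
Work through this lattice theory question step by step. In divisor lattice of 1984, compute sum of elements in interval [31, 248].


Interval [31,248] in divisors of 1984: [31, 62, 124, 248]
Sum = 465


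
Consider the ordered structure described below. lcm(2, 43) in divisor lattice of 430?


Join=lcm.
gcd(2,43)=1
lcm=86


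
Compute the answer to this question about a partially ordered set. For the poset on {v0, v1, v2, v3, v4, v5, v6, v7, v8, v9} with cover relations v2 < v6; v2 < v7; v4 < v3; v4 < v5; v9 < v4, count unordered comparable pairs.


A comparable pair {a,b} has a < b or b < a in the order.
Count unordered pairs where one element is strictly below the other.
Examples: {v2,v6}, {v2,v7}, {v3,v4}, {v3,v9}, ...
Total comparable pairs: 7


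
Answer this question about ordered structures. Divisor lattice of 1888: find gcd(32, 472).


In a divisor lattice, meet = gcd (greatest common divisor).
By Euclidean algorithm or factoring: gcd(32,472) = 8


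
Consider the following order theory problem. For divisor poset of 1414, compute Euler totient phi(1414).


phi(n) = n * prod_{p|n} (1 - 1/p).
Prime divisors of 1414: [2, 7, 101]
phi(1414) = 1414 * (1 - 1/2) * (1 - 1/7) * (1 - 1/101)
phi(1414) = 600


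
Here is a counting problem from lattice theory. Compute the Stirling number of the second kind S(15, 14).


S(n,k) = k*S(n-1,k) + S(n-1,k-1).
S(14,14) = 1, S(14,13) = 91
S(15,14) = 14*1 + 91 = 14 + 91
S(15,14) = 105


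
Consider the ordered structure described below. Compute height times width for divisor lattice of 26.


Height = length of longest chain minus 1; width = size of largest antichain.
A maximum chain: 1 | 13 | 26  (height 2).
A maximum antichain: {2, 13}  (width 2).
Product = 2 * 2 = 4


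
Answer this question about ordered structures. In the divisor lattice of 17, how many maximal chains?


A maximal chain goes from the minimum element to a maximal element via cover relations.
Counting all min-to-max paths in the cover graph.
Total maximal chains: 1


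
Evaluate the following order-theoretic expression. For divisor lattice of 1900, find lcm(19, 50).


In a divisor lattice, join = lcm (least common multiple).
Compute lcm iteratively: start with first element, then lcm(current, next).
Elements: [19, 50]
lcm(19,50) = 950
Final lcm = 950


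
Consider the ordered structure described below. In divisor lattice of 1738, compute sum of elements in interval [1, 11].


Interval [1,11] in divisors of 1738: [1, 11]
Sum = 12


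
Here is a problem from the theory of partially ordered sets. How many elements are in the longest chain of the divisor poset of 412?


A chain is a totally ordered subset; we count the number of elements in a maximum chain.
Compute, for each element x, the size of the longest chain ending at x:
  1: 1
  2: 2
  103: 2
  4: 3
  206: 3
  412: 4
A maximum chain: 1 < 2 < 4 < 412
Number of elements in the longest chain: 4


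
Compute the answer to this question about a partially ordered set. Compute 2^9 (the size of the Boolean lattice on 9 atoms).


Power set = 2^n.
2^9 = 512


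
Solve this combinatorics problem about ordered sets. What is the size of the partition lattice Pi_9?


B(n) = number of set partitions of an n-element set.
B(n) satisfies the recurrence: B(n+1) = sum_k C(n,k)*B(k).
B(9) = 21147


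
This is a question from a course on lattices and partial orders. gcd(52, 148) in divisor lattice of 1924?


Meet=gcd.
gcd(52,148)=4


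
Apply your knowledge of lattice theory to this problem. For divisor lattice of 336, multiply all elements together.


Divisors of 336: [1, 2, 3, 4, 6, 7, 8, 12, 14, 16, 21, 24, 28, 42, 48, 56, 84, 112, 168, 336]
Product = n^(d(n)/2) = 336^(20/2)
Product = 18339723085451720682110976


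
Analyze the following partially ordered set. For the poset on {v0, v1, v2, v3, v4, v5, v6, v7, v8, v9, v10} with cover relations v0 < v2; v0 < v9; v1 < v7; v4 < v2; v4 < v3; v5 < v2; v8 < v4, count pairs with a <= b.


The order relation is {(a,b) : a <= b}, reflexive so it includes (a,a).
Examples: (v0,v0), (v0,v2), (v0,v9), (v1,v1), (v1,v7), ...
Total ordered pairs: 20


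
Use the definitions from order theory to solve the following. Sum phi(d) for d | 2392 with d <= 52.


Divisors of 2392 up to 52: [1, 2, 4, 8, 13, 23, 26, 46, 52]
phi values: [1, 1, 2, 4, 12, 22, 12, 22, 24]
Sum = 100


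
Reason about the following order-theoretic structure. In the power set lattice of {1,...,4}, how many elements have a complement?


An element a is complemented if some b has a meet b = bottom, a join b = top.
every subset A has complement S\A, so all elements are complemented.
Complemented elements: {}, {1}, {2}, {3}, {4}, {1,2}, ... (10 more)
Count: 16


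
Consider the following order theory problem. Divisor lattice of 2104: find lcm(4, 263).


In a divisor lattice, join = lcm (least common multiple).
gcd(4,263) = 1
lcm(4,263) = 4*263/gcd = 1052/1 = 1052


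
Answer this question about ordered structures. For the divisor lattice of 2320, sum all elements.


sigma(n) = sum of divisors.
Divisors of 2320: [1, 2, 4, 5, 8, 10, 16, 20, 29, 40, 58, 80, 116, 145, 232, 290, 464, 580, 1160, 2320]
Sum = 5580
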